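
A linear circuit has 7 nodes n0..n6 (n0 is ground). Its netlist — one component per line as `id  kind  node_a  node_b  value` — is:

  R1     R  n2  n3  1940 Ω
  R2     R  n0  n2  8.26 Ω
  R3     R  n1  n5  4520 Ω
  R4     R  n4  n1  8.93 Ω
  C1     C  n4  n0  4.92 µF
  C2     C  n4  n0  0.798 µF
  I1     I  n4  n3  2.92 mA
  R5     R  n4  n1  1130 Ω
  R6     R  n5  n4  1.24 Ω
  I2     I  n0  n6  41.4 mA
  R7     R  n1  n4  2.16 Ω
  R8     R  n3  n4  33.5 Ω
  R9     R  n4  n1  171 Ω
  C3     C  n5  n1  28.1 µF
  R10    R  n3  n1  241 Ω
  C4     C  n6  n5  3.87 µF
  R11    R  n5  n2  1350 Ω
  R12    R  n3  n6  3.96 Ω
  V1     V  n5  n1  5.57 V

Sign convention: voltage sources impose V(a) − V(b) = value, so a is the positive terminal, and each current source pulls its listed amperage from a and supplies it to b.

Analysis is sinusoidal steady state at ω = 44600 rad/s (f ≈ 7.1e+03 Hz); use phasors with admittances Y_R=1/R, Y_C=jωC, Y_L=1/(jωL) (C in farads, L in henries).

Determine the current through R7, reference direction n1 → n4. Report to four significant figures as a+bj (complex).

MNA unknowns: 6 node voltages V₁..V_6 plus 1 source current (V1)
R1: Y=0.0005155+0.000j on G[2,3]
R2: Y=0.1211+0.000j on G[0,2]
R3: Y=0.0002212+0.000j on G[1,5]
R4: Y=0.1120+0.000j on G[4,1]
C1: Y=0.000+0.2194j on G[4,0]
C2: Y=0.000+0.03559j on G[4,0]
I1: z[4]−=0.00292, z[3]+=0.00292
R5: Y=0.0008850+0.000j on G[4,1]
R6: Y=0.8065+0.000j on G[5,4]
I2: z[0]−=0.0414, z[6]+=0.0414
R7: Y=0.4630+0.000j on G[1,4]
R8: Y=0.02985+0.000j on G[3,4]
R9: Y=0.005848+0.000j on G[4,1]
C3: Y=0.000+1.253j on G[5,1]
R10: Y=0.004149+0.000j on G[3,1]
C4: Y=0.000+0.1726j on G[6,5]
R11: Y=0.0007407+0.000j on G[5,2]
R12: Y=0.2525+0.000j on G[3,6]
V1: row V5−V1=5.57, i_V1 at 5,1
solve → V1=-3.248-0.1557j, V2=0.02238-0.0007955j, V3=1.974+0.03490j, V4=0.0003777-0.1517j, V5=2.322-0.1557j, V6=2.285+0.06017j
aux → i_V1=-1.912-6.984j

-1.504-0.001826j A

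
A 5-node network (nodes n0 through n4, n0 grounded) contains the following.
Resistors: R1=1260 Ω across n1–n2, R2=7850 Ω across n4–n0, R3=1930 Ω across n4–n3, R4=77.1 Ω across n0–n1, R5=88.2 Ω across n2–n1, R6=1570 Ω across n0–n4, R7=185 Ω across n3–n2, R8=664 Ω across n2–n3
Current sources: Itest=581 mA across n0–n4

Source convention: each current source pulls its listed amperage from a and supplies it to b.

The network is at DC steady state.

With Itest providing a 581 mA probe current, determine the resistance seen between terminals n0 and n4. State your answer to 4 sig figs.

R_eq = 825.1 Ω

Element admittances at DC:
  Y(R1) = 0.0007937 S between n1,n2
  Y(R2) = 0.0001274 S between n4,n0
  Y(R3) = 0.0005181 S between n4,n3
  Y(R4) = 0.01297 S between n0,n1
  Y(R5) = 0.01134 S between n2,n1
  Y(R6) = 0.0006369 S between n0,n4
  Y(R7) = 0.005405 S between n3,n2
  Y(R8) = 0.001506 S between n2,n3
  Itest: injects 0.581 A into n4 (from n0)
Assemble and solve the 4×4 MNA system:
  V(n1)=16.54  V(n2)=34.23  V(n3)=65.28  V(n4)=479.4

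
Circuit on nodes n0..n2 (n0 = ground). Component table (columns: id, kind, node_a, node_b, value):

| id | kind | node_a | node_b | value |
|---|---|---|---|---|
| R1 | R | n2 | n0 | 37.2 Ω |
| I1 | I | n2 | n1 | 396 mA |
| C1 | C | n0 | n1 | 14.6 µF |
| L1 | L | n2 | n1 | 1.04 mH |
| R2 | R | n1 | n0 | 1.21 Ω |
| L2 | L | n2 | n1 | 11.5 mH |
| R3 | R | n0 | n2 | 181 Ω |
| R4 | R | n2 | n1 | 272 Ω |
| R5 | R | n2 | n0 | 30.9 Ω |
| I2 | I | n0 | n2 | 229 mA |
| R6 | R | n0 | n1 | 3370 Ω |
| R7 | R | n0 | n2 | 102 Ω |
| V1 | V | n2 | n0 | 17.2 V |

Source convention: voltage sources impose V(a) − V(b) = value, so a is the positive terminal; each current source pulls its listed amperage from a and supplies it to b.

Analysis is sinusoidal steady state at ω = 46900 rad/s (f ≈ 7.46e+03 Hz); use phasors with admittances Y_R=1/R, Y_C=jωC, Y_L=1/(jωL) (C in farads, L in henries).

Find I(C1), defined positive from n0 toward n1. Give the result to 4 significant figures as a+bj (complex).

MNA unknowns: 2 node voltages V₁..V_2 plus 1 source current (V1)
R1: Y=0.02688+0.000j on G[2,0]
I1: z[2]−=0.396, z[1]+=0.396
C1: Y=0.000+0.6847j on G[0,1]
L1: Y=0.000-0.02050j on G[2,1]
R2: Y=0.8264+0.000j on G[1,0]
L2: Y=0.000-0.001854j on G[2,1]
R3: Y=0.005525+0.000j on G[0,2]
R4: Y=0.003676+0.000j on G[2,1]
R5: Y=0.03236+0.000j on G[2,0]
I2: z[0]−=0.229, z[2]+=0.229
R6: Y=0.0002967+0.000j on G[0,1]
R7: Y=0.009804+0.000j on G[0,2]
V1: row V2−V0=17.2, i_V1 at 2,0
solve → V1=0.1122-0.5526j, V2=17.20+0.000j
aux → i_V1=-1.525+0.3800j

-0.3784-0.07686j A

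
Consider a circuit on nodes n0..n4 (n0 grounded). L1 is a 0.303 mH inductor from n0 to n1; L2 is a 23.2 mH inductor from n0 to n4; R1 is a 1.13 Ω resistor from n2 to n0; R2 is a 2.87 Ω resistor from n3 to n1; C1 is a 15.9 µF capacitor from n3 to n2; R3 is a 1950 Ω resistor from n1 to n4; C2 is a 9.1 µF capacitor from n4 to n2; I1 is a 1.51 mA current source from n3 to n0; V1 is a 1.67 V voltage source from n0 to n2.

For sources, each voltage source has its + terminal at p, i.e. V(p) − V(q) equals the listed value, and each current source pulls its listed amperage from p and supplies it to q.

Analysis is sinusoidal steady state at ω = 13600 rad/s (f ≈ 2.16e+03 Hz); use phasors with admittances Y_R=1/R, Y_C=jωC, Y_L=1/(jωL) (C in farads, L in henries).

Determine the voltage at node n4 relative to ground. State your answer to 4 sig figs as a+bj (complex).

-1.724-0.008973j V

Apply KCL at each of the 4 non-ground nodes and solve the resulting linear system.
Node n1: branches {L1, R2, R3} → V_1 = 0.3862-2.327j
Node n2: branches {R1, C1, C2, V1} → V_2 = -1.670+0.000j
Node n3: branches {R2, C1, I1} → V_3 = -1.231-2.599j
Node n4: branches {L2, R3, C2} → V_4 = -1.724-0.008973j
Source currents: i(V1)=-2.041-0.08826j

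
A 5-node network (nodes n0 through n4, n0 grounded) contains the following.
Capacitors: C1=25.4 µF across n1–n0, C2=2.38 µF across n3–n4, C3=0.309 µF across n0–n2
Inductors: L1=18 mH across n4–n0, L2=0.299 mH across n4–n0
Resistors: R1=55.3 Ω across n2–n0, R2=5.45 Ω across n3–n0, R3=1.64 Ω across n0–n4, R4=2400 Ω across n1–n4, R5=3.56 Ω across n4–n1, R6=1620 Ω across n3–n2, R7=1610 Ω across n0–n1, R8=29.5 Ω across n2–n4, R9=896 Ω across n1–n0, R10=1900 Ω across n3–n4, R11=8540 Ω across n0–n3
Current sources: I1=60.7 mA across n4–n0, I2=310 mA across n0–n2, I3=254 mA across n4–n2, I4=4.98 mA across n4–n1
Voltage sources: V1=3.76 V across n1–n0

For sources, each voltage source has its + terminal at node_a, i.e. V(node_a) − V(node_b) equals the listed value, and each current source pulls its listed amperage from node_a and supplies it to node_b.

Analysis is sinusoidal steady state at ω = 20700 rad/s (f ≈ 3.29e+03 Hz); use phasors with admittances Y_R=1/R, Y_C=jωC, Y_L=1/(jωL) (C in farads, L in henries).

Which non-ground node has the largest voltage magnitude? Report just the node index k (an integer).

Element admittances at ω=20700 rad/s:
  Y(C1) = 0.000+0.5258j S between n1,n0
  Y(L1) = 0.000-0.002684j S between n4,n0
  Y(R1) = 0.01808+0.000j S between n2,n0
  Y(R2) = 0.1835+0.000j S between n3,n0
  Y(R3) = 0.6098+0.000j S between n0,n4
  Y(R4) = 0.0004167+0.000j S between n1,n4
  Y(C2) = 0.000+0.04927j S between n3,n4
  Y(R5) = 0.2809+0.000j S between n4,n1
  Y(L2) = 0.000-0.1616j S between n4,n0
  Y(R6) = 0.0006173+0.000j S between n3,n2
  I1: injects 0.0607 A into n0 (from n4)
  Y(R7) = 0.0006211+0.000j S between n0,n1
  Y(R8) = 0.03390+0.000j S between n2,n4
  Y(C3) = 0.000+0.006396j S between n0,n2
  I2: injects 0.31 A into n2 (from n0)
  Y(R9) = 0.001116+0.000j S between n1,n0
  Y(R10) = 0.0005263+0.000j S between n3,n4
  I3: injects 0.254 A into n2 (from n4)
  I4: injects 0.00498 A into n1 (from n4)
  Y(R11) = 0.0001171+0.000j S between n0,n3
  V1: constraint V(n1)−V(n0) = 3.76
Assemble and solve the 5×5 MNA system:
  V(n1)=3.760+0.000j  V(n2)=11.33-1.307j  V(n3)=0.09014+0.2877j  V(n4)=1.184+0.1042j
  i(V1)=-0.7262-1.948j

2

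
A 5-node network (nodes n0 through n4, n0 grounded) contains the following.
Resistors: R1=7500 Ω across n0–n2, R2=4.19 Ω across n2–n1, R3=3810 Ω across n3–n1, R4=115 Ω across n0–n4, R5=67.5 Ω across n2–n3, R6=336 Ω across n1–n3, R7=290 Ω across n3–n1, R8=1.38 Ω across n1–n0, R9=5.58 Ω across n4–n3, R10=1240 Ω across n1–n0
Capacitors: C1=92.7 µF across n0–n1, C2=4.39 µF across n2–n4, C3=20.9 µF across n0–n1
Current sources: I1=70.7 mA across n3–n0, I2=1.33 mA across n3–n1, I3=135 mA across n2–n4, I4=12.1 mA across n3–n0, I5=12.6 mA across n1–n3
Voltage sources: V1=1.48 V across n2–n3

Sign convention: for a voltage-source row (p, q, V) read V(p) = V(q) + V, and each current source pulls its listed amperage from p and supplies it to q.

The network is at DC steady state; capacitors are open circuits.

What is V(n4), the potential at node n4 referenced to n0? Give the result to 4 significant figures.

-0.9962 V

Element admittances at DC:
  Y(R1) = 0.0001333 S between n0,n2
  Y(R2) = 0.2387 S between n2,n1
  Y(C1) = 0.000 S between n0,n1
  Y(R3) = 0.0002625 S between n3,n1
  I1: injects 0.0707 A into n0 (from n3)
  Y(C2) = 0.000 S between n2,n4
  Y(C3) = 0.000 S between n0,n1
  Y(R4) = 0.008696 S between n0,n4
  I2: injects 0.00133 A into n1 (from n3)
  I3: injects 0.135 A into n4 (from n2)
  Y(R5) = 0.01481 S between n2,n3
  I4: injects 0.0121 A into n0 (from n3)
  Y(R6) = 0.002976 S between n1,n3
  Y(R7) = 0.003448 S between n3,n1
  I5: injects 0.0126 A into n3 (from n1)
  Y(R8) = 0.7246 S between n1,n0
  Y(R9) = 0.1792 S between n4,n3
  Y(R10) = 0.0008065 S between n1,n0
  V1: constraint V(n2)−V(n3) = 1.48
Assemble and solve the 5×5 MNA system:
  V(n1)=-0.1021  V(n2)=-0.3179  V(n3)=-1.798  V(n4)=-0.9962
  i(V1)=-0.1054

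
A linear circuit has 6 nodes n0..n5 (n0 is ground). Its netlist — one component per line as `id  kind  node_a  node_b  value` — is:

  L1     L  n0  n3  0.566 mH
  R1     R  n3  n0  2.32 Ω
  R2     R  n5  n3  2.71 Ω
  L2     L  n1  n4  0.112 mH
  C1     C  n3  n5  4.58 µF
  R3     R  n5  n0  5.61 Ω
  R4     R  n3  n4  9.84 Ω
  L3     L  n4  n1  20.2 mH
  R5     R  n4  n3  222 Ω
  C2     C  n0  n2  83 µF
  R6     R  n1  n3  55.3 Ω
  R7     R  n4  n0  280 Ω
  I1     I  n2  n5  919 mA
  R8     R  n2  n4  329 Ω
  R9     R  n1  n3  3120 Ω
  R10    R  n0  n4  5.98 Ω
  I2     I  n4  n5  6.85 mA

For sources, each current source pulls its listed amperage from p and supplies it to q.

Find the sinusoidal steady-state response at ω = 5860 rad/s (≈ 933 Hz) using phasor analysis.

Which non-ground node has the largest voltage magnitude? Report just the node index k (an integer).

5

Apply KCL at each of the 5 non-ground nodes and solve the resulting linear system.
Node n1: branches {L2, L3, R6, R9} → V_1 = 0.3086+0.1962j
Node n2: branches {C2, I1, R8} → V_2 = -0.01061+1.887j
Node n3: branches {L1, R1, R2, C1, R4, R5, R6, R9} → V_3 = 0.8005+0.4108j
Node n4: branches {L2, R4, L3, R5, R7, R8, R10, I2} → V_4 = 0.3112+0.1903j
Node n5: branches {R2, C1, R3, I1, I2} → V_5 = 2.222+0.2073j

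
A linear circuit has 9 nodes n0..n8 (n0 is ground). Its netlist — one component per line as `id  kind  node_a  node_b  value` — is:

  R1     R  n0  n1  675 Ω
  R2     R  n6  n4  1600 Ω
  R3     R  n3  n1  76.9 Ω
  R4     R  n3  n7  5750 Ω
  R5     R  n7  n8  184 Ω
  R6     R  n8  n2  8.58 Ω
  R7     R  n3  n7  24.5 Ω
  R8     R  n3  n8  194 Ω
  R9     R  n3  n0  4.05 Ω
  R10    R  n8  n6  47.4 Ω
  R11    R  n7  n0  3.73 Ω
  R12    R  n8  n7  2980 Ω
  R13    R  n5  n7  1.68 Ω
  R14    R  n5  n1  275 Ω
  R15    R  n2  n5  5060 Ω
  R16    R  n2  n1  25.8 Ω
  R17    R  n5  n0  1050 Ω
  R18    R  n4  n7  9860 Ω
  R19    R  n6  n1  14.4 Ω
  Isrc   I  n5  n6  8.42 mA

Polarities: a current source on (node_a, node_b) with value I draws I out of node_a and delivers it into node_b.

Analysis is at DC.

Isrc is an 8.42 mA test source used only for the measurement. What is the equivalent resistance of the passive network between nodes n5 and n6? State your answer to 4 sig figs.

Apply KCL at each of the 8 non-ground nodes and solve the resulting linear system.
Node n1: branches {R1, R3, R14, R16, R19} → V_1 = 0.2987
Node n2: branches {R6, R15, R16} → V_2 = 0.2801
Node n3: branches {R3, R4, R7, R8, R9} → V_3 = 0.01523
Node n4: branches {R2, R18} → V_4 = 0.3296
Node n5: branches {R13, R14, R15, R17, Isrc} → V_5 = -0.02758
Node n6: branches {R2, R10, R19, Isrc} → V_6 = 0.3856
Node n7: branches {R4, R5, R7, R11, R12, R13, R18} → V_7 = -0.01558
Node n8: branches {R5, R6, R8, R10, R12} → V_8 = 0.2744

R_eq = 49.08 Ω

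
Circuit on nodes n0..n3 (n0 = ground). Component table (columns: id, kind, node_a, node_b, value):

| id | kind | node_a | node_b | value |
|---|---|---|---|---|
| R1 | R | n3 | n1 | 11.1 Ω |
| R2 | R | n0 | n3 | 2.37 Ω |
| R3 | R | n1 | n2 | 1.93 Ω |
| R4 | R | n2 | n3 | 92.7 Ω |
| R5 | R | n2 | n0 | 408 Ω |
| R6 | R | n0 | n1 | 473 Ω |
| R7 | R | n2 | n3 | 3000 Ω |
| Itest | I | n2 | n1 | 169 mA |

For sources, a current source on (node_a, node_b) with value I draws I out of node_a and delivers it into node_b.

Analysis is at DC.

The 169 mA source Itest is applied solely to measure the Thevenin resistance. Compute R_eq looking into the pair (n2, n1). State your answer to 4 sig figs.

MNA unknowns: 3 node voltages V₁..V_3
R1: Y=0.09009 on G[3,1]
R2: Y=0.4219 on G[0,3]
R3: Y=0.5181 on G[1,2]
R4: Y=0.01079 on G[2,3]
R5: Y=0.002451 on G[2,0]
R6: Y=0.002114 on G[0,1]
R7: Y=0.0003333 on G[2,3]
Itest: z[2]−=0.169, z[1]+=0.169
solve → V1=0.04225, V2=-0.2766, V3=0.001395

R_eq = 1.887 Ω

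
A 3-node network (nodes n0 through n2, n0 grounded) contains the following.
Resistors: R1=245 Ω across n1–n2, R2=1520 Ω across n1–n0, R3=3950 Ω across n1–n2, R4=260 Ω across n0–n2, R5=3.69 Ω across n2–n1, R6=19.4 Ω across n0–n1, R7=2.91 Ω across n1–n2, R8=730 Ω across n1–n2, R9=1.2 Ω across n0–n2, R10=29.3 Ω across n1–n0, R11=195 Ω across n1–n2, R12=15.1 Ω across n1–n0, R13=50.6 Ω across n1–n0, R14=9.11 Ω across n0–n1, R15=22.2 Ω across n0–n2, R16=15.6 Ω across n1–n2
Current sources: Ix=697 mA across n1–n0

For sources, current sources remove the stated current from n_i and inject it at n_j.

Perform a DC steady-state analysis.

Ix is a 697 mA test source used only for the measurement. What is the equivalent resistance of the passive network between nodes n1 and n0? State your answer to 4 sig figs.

R_eq = 1.494 Ω

MNA unknowns: 2 node voltages V₁..V_2
R1: Y=0.004082 on G[1,2]
R2: Y=0.0006579 on G[1,0]
R3: Y=0.0002532 on G[1,2]
R4: Y=0.003846 on G[0,2]
R5: Y=0.2710 on G[2,1]
R6: Y=0.05155 on G[0,1]
R7: Y=0.3436 on G[1,2]
R8: Y=0.001370 on G[1,2]
R9: Y=0.8333 on G[0,2]
R10: Y=0.03413 on G[1,0]
R11: Y=0.005128 on G[1,2]
R12: Y=0.06623 on G[1,0]
R13: Y=0.01976 on G[1,0]
R14: Y=0.1098 on G[0,1]
R15: Y=0.04505 on G[0,2]
R16: Y=0.06410 on G[1,2]
Ix: z[1]−=0.697, z[0]+=0.697
solve → V1=-1.042, V2=-0.4570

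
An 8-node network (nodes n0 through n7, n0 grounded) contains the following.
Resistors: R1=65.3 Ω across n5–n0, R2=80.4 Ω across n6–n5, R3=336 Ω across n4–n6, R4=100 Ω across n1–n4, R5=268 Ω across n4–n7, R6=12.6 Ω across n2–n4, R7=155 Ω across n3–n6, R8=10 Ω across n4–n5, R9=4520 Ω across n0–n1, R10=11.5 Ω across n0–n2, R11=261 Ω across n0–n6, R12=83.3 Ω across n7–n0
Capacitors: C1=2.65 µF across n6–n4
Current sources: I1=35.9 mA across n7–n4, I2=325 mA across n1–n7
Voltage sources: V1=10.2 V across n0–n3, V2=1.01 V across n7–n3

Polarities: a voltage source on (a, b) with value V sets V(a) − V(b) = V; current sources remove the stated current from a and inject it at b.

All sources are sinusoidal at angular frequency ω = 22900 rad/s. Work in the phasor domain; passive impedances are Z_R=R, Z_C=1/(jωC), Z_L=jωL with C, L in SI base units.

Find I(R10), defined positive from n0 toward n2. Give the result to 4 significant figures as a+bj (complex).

0.2291+8.043e-05j A

Element admittances at ω=22900 rad/s:
  Y(R1) = 0.01531+0.000j S between n5,n0
  Y(C1) = 0.000+0.06069j S between n6,n4
  Y(R2) = 0.01244+0.000j S between n6,n5
  Y(R3) = 0.002976+0.000j S between n4,n6
  Y(R4) = 0.01000+0.000j S between n1,n4
  Y(R5) = 0.003731+0.000j S between n4,n7
  I1: injects 0.0359 A into n4 (from n7)
  Y(R6) = 0.07937+0.000j S between n2,n4
  Y(R7) = 0.006452+0.000j S between n3,n6
  Y(R8) = 0.1000+0.000j S between n4,n5
  I2: injects 0.325 A into n7 (from n1)
  Y(R9) = 0.0002212+0.000j S between n0,n1
  Y(R10) = 0.08696+0.000j S between n0,n2
  Y(R11) = 0.003831+0.000j S between n0,n6
  Y(R12) = 0.01200+0.000j S between n7,n0
  V1: constraint V(n0)−V(n3) = 10.2
  V2: constraint V(n7)−V(n3) = 1.01
Assemble and solve the 9×9 MNA system:
  V(n1)=-37.20-0.001896j  V(n2)=-2.635-0.0009249j  V(n3)=-10.20+0.000j  V(n4)=-5.522-0.001938j  V(n5)=-4.860-0.0005968j  V(n6)=-5.526+0.009455j  V(n7)=-9.190+0.000j
  i(V1)=-0.4433-5.376e-05j  i(V2)=0.4131-7.233e-06j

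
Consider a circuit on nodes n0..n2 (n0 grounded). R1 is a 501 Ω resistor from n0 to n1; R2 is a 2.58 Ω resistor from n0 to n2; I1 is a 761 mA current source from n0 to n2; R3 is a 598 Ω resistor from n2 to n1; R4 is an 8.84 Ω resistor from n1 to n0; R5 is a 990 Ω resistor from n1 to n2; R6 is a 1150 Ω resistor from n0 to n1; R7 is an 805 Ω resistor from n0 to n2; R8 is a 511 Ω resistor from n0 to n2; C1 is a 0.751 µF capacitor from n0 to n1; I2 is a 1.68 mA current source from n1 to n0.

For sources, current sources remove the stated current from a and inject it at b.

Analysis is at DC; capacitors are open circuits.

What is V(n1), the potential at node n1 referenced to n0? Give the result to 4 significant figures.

0.02956 V

Apply KCL at each of the 2 non-ground nodes and solve the resulting linear system.
Node n1: branches {R1, R3, R4, R5, R6, C1, I2} → V_1 = 0.02956
Node n2: branches {R2, I1, R3, R5, R7, R8} → V_2 = 1.934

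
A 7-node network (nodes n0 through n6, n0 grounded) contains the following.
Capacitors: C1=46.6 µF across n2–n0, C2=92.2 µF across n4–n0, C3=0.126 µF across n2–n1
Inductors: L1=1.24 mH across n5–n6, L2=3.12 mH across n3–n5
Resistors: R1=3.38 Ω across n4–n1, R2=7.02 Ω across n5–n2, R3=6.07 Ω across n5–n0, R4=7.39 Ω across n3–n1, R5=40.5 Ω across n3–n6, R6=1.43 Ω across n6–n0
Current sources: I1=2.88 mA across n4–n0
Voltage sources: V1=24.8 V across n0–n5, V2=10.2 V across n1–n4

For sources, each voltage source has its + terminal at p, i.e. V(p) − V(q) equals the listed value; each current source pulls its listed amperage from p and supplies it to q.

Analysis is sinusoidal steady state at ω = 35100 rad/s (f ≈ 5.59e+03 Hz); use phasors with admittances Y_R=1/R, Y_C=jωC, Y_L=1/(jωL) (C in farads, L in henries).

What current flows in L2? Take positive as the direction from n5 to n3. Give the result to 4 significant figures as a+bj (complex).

-0.01920+0.3051j A

MNA unknowns: 6 node voltages V₁..V_6 plus 2 source currents (V1, V2)
C1: Y=0.000+1.636j on G[2,0]
L1: Y=0.000-0.02298j on G[5,6]
R1: Y=0.2959+0.000j on G[4,1]
R2: Y=0.1425+0.000j on G[5,2]
C2: Y=0.000+3.236j on G[4,0]
R3: Y=0.1647+0.000j on G[5,0]
I1: z[4]−=0.00288, z[0]+=0.00288
R4: Y=0.1353+0.000j on G[3,1]
L2: Y=0.000-0.009131j on G[3,5]
C3: Y=0.000+0.004423j on G[2,1]
R5: Y=0.02469+0.000j on G[3,6]
R6: Y=0.6993+0.000j on G[6,0]
V1: row V0−V5=24.8, i_V1 at 0,5
V2: row V1−V4=10.2, i_V2 at 1,4
solve → V1=10.27+0.07328j, V2=-0.1582+2.140j, V3=8.607+2.102j, V4=0.07059+0.07328j, V5=-24.80+0.000j, V6=0.2660+0.8672j
aux → i_V1=-7.635+0.5761j, i_V2=-3.252+0.2284j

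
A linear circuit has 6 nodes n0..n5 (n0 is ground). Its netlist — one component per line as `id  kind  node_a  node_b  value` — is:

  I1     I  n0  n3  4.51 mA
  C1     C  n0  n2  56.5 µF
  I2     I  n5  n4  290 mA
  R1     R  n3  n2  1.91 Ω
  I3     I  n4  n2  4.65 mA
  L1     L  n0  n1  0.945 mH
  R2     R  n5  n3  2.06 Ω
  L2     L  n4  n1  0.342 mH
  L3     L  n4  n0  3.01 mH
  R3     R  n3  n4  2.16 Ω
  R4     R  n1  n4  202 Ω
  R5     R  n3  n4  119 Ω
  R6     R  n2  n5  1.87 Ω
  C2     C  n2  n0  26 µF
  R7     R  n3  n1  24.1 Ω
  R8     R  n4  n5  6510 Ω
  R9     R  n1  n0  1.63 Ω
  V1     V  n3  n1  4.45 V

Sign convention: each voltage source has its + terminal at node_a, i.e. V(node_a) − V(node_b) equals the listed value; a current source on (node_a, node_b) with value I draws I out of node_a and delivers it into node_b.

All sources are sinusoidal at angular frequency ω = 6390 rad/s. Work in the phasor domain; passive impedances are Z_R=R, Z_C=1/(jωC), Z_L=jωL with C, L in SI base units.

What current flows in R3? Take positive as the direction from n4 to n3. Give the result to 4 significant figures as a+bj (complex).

-0.9074+1.152j A

Apply KCL at each of the 5 non-ground nodes and solve the resulting linear system.
Node n1: branches {L1, L2, R4, R7, R9, V1} → V_1 = -1.591-1.376j
Node n2: branches {C1, R1, I3, R6, C2} → V_2 = 1.191-2.183j
Node n3: branches {I1, R1, R2, R3, R5, R7, V1} → V_3 = 2.859-1.376j
Node n4: branches {I2, I3, L2, L3, R3, R4, R5, R8} → V_4 = 0.8991+1.113j
Node n5: branches {I2, R2, R6, R8} → V_5 = 1.700-1.799j
Source currents: i(V1)=-2.540+0.5462j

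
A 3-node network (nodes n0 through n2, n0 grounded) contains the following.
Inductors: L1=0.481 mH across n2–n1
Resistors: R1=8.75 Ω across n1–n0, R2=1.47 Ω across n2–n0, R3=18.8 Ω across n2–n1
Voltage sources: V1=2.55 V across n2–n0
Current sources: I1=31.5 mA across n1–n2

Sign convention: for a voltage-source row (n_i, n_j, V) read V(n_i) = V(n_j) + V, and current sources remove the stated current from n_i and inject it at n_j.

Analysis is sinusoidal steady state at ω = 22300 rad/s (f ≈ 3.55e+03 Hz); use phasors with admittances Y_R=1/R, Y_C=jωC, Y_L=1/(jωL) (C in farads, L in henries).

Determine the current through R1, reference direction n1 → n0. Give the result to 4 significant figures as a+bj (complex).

MNA unknowns: 2 node voltages V₁..V_2 plus 1 source current (V1)
L1: Y=0.000-0.09323j on G[2,1]
R1: Y=0.1143+0.000j on G[1,0]
R2: Y=0.6803+0.000j on G[2,0]
R3: Y=0.05319+0.000j on G[2,1]
V1: row V2−V0=2.55, i_V1 at 2,0
I1: z[1]−=0.0315, z[2]+=0.0315
solve → V1=1.078-0.8194j, V2=2.550+0.000j
aux → i_V1=-1.858+0.09365j

0.1232-0.09365j A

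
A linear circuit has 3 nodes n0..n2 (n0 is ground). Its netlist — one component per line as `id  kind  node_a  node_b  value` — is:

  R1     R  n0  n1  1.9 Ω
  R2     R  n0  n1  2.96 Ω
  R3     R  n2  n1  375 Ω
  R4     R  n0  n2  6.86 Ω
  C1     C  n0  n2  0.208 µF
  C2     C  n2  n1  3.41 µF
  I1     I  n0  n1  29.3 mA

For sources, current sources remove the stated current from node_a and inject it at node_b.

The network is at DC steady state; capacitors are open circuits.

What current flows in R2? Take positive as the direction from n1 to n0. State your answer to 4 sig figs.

Apply KCL at each of the 2 non-ground nodes and solve the resulting linear system.
Node n1: branches {R1, R2, R3, C2, I1} → V_1 = 0.03380
Node n2: branches {R3, R4, C1, C2} → V_2 = 0.0006073

0.01142 A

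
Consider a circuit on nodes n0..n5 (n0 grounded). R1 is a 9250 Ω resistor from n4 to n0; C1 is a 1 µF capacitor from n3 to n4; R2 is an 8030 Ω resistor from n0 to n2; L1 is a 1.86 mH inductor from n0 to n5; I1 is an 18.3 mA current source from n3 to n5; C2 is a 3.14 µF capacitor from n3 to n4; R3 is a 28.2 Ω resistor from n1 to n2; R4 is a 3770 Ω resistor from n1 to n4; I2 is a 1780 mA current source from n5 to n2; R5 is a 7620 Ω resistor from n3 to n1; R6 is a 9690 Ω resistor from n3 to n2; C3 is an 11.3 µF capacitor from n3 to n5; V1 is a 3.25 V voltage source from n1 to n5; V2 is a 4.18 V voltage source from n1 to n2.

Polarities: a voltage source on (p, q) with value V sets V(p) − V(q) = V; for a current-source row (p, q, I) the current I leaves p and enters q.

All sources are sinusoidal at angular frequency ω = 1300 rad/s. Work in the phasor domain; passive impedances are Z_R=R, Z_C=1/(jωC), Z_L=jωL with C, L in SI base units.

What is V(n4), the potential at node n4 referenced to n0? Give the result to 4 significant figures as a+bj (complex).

Element admittances at ω=1300 rad/s:
  Y(R1) = 0.0001081+0.000j S between n4,n0
  Y(C1) = 0.000+0.001300j S between n3,n4
  Y(R2) = 0.0001245+0.000j S between n0,n2
  Y(L1) = 0.000-0.4136j S between n0,n5
  I1: injects 0.0183 A into n5 (from n3)
  Y(C2) = 0.000+0.004082j S between n3,n4
  Y(R3) = 0.03546+0.000j S between n1,n2
  Y(R4) = 0.0002653+0.000j S between n1,n4
  I2: injects 1.78 A into n2 (from n5)
  Y(R5) = 0.0001312+0.000j S between n3,n1
  Y(R6) = 0.0001032+0.000j S between n3,n2
  Y(C3) = 0.000+0.01469j S between n3,n5
  V1: constraint V(n1)−V(n5) = 3.25
  V2: constraint V(n1)−V(n2) = 4.18
Assemble and solve the 7×7 MNA system:
  V(n1)=3.250+0.0003093j  V(n2)=-0.9297+0.0003093j  V(n3)=-0.04351+1.161j  V(n4)=-0.1124+0.9933j  V(n5)=0.0002598+0.0003093j
  i(V1)=1.779+0.0005355j  i(V2)=-1.928-0.0001198j

-0.1124+0.9933j V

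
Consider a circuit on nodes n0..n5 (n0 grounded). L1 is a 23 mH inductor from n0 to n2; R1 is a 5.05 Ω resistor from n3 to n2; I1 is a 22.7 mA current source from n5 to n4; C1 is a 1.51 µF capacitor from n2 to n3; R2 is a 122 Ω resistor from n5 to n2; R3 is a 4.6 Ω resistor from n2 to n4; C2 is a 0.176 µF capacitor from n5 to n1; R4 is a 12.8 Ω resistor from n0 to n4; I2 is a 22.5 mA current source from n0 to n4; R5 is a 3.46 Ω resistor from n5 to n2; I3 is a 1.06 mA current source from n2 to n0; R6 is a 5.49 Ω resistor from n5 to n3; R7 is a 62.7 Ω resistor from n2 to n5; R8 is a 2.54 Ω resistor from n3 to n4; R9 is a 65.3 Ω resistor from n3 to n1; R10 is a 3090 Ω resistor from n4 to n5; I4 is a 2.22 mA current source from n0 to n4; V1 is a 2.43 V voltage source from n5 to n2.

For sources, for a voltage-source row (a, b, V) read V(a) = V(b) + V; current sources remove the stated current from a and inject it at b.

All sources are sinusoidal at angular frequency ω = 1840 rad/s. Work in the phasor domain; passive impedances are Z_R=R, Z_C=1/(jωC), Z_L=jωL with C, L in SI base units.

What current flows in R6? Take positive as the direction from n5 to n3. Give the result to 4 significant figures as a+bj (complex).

Apply KCL at each of the 5 non-ground nodes and solve the resulting linear system.
Node n1: branches {C2, R9} → V_1 = 0.6086-0.05796j
Node n2: branches {L1, R1, C1, R2, R3, R5, I3, R7, V1} → V_2 = -0.2704-0.09494j
Node n3: branches {R1, C1, R6, R8, R9} → V_3 = 0.6078-0.09076j
Node n4: branches {I1, R3, R4, I2, R8, R10, I4} → V_4 = 0.3316-0.08180j
Node n5: branches {I1, R2, C2, R5, R6, R7, R10, V1} → V_5 = 2.160-0.09494j
Source currents: i(V1)=-1.067+0.0002640j

0.2826-0.0007620j A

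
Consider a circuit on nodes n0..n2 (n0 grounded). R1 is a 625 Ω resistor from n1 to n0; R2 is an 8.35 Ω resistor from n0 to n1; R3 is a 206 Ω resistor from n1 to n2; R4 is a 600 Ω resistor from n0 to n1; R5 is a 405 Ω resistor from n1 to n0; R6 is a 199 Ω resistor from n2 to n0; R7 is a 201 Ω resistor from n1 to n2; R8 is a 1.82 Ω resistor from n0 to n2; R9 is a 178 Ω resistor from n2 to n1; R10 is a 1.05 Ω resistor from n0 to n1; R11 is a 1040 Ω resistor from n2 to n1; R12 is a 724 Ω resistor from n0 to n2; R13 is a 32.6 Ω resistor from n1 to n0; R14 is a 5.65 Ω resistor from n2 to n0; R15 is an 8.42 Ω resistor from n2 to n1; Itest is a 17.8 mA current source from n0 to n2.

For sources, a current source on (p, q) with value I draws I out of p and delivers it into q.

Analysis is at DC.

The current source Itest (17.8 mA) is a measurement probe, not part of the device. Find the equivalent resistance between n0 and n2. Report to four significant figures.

MNA unknowns: 2 node voltages V₁..V_2
R1: Y=0.001600 on G[1,0]
R2: Y=0.1198 on G[0,1]
R3: Y=0.004854 on G[1,2]
R4: Y=0.001667 on G[0,1]
R5: Y=0.002469 on G[1,0]
R6: Y=0.005025 on G[2,0]
R7: Y=0.004975 on G[1,2]
R8: Y=0.5495 on G[0,2]
R9: Y=0.005618 on G[2,1]
R10: Y=0.9524 on G[0,1]
R11: Y=0.0009615 on G[2,1]
R12: Y=0.001381 on G[0,2]
R13: Y=0.03067 on G[1,0]
R14: Y=0.1770 on G[2,0]
R15: Y=0.1188 on G[2,1]
Itest: z[0]−=0.0178, z[2]+=0.0178
solve → V1=0.002267, V2=0.02086

R_eq = 1.172 Ω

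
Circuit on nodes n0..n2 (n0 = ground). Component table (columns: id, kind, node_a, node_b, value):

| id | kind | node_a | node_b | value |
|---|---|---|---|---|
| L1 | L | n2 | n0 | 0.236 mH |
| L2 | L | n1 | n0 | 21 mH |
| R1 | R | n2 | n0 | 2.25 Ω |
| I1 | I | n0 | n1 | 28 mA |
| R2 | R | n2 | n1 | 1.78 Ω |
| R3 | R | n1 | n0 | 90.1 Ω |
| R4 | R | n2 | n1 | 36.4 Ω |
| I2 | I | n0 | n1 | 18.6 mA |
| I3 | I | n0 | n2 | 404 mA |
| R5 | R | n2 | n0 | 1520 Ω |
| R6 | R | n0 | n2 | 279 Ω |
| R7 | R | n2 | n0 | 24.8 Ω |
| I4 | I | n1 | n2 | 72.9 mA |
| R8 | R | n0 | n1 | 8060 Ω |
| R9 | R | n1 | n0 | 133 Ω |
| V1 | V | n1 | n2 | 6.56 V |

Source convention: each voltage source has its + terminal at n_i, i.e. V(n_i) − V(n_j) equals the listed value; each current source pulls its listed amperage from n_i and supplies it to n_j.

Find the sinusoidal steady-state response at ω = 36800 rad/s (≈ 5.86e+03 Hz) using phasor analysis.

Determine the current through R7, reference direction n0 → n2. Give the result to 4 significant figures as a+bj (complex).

-0.02457-0.006309j A

Apply KCL at each of the 2 non-ground nodes and solve the resulting linear system.
Node n1: branches {L2, I1, R2, R3, R4, I2, I4, R8, R9, V1} → V_1 = 7.169+0.1565j
Node n2: branches {L1, R1, R2, R4, I3, R5, R6, R7, I4, V1} → V_2 = 0.6094+0.1565j
Source currents: i(V1)=-4.026+0.006345j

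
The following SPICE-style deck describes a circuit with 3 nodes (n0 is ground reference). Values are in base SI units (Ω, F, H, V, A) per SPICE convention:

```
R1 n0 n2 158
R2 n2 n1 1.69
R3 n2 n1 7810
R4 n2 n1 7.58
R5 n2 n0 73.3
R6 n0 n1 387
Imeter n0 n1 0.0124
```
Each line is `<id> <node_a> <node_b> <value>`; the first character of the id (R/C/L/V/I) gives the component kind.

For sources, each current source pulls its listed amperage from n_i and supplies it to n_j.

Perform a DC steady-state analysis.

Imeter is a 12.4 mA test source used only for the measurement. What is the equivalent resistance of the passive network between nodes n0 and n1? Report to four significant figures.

R_eq = 45.41 Ω

Element admittances at DC:
  Y(R1) = 0.006329 S between n0,n2
  Y(R2) = 0.5917 S between n2,n1
  Y(R3) = 0.0001280 S between n2,n1
  Y(R4) = 0.1319 S between n2,n1
  Y(R5) = 0.01364 S between n2,n0
  Y(R6) = 0.002584 S between n0,n1
  Imeter: injects 0.0124 A into n1 (from n0)
Assemble and solve the 2×2 MNA system:
  V(n1)=0.5631  V(n2)=0.5480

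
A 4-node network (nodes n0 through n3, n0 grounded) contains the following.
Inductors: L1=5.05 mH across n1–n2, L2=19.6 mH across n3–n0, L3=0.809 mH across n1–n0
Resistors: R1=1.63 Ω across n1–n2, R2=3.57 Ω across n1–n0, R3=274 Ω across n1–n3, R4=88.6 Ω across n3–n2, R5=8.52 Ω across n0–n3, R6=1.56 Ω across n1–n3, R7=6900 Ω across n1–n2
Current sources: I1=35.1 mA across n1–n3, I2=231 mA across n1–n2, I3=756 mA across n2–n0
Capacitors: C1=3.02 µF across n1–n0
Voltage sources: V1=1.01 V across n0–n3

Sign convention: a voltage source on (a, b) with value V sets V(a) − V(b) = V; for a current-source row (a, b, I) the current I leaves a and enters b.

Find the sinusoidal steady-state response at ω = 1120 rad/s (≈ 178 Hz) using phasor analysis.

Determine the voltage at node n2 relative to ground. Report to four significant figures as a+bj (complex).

-1.437-0.9697j V

MNA unknowns: 3 node voltages V₁..V_3 plus 1 source current (V1)
L1: Y=0.000-0.1768j on G[1,2]
R1: Y=0.6135+0.000j on G[1,2]
I1: z[1]−=0.0351, z[3]+=0.0351
I2: z[1]−=0.231, z[2]+=0.231
R2: Y=0.2801+0.000j on G[1,0]
R3: Y=0.003650+0.000j on G[1,3]
C1: Y=0.000+0.003382j on G[1,0]
R4: Y=0.01129+0.000j on G[3,2]
L2: Y=0.000-0.04555j on G[3,0]
R5: Y=0.1174+0.000j on G[0,3]
L3: Y=0.000-1.104j on G[1,0]
R6: Y=0.6410+0.000j on G[1,3]
I3: z[2]−=0.756, z[0]+=0.756
R7: Y=0.0001449+0.000j on G[1,2]
V1: row V0−V3=1.01, i_V1 at 0,3
solve → V1=-0.6493-0.7607j, V2=-1.437-0.9697j, V3=-1.010+0.000j
aux → i_V1=-0.3814+0.5473j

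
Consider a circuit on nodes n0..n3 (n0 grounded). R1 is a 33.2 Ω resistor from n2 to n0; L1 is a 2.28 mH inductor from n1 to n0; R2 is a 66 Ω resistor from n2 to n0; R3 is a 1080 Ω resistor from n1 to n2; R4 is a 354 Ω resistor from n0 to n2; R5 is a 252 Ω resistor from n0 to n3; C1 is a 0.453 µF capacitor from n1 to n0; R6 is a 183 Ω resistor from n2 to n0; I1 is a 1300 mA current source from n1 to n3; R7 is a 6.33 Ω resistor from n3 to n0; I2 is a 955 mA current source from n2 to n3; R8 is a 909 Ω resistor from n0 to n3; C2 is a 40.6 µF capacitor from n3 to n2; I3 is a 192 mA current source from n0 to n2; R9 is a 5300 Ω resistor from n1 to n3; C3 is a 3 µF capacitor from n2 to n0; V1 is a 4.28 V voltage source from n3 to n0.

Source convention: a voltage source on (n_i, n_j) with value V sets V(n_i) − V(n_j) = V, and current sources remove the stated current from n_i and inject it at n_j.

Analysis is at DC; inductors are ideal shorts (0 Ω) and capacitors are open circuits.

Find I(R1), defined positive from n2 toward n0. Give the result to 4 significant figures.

Apply KCL at each of the 3 non-ground nodes and solve the resulting linear system.
Node n1: branches {L1, R3, C1, I1, R9} → V_1 = 0.000
Node n2: branches {R1, R2, R3, R4, R6, I2, C2, I3, C3} → V_2 = -14.00
Node n3: branches {R5, I1, R7, I2, R8, C2, R9, V1} → V_3 = 4.280
Source currents: i(L1)=-1.312, i(V1)=1.556

-0.4218 A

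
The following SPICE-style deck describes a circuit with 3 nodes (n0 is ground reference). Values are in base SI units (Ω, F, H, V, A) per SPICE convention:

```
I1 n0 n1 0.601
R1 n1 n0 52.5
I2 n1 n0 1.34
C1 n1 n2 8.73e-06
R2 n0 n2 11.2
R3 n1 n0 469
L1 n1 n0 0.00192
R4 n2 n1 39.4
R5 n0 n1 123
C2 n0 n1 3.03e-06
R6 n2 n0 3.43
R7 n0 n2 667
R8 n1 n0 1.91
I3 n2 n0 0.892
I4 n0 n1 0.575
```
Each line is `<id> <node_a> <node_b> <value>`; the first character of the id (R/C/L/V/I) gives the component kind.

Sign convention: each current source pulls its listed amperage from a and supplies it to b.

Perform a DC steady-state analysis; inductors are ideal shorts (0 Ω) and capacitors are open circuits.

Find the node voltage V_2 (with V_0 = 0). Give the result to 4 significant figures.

Apply KCL at each of the 2 non-ground nodes and solve the resulting linear system.
Node n1: branches {I1, R1, I2, C1, R3, L1, R4, R5, C2, R8, I4} → V_1 = 0.000
Node n2: branches {C1, R2, R4, R6, R7, I3} → V_2 = -2.188
Source currents: i(L1)=-0.2195

-2.188 V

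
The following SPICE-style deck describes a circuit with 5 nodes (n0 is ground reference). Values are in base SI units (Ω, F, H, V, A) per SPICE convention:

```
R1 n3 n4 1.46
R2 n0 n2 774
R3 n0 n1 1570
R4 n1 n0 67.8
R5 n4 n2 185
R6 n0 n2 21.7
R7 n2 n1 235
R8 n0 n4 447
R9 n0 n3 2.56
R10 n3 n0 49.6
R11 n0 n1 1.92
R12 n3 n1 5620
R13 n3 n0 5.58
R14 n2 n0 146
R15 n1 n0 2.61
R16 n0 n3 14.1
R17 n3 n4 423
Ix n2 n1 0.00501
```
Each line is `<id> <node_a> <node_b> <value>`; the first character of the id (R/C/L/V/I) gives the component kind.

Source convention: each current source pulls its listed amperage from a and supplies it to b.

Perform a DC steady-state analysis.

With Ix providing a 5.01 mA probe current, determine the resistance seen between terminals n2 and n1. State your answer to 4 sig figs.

R_eq = 16.62 Ω

Apply KCL at each of the 4 non-ground nodes and solve the resulting linear system.
Node n1: branches {R3, R4, R7, R11, R12, R15, Ix} → V_1 = 0.005063
Node n2: branches {R2, R5, R6, R7, R14, Ix} → V_2 = -0.07819
Node n3: branches {R1, R9, R10, R12, R13, R16, R17} → V_3 = -0.0006238
Node n4: branches {R1, R5, R8, R17} → V_4 = -0.001225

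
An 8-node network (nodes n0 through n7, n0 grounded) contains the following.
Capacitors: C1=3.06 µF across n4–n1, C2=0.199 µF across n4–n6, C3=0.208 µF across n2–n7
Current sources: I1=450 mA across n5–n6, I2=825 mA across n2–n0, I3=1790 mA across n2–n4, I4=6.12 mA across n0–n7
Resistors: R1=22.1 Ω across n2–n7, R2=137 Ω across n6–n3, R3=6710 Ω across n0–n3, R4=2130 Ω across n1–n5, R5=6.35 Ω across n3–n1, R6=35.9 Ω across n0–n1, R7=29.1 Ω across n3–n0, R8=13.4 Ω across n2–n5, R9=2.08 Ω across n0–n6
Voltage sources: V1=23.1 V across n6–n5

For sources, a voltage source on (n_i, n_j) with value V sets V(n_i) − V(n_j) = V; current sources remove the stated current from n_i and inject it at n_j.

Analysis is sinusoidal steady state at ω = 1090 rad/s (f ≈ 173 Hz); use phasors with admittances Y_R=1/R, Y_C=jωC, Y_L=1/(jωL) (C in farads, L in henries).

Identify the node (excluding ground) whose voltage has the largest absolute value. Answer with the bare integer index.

Element admittances at ω=1090 rad/s:
  Y(C1) = 0.000+0.003335j S between n4,n1
  I1: injects 0.45 A into n6 (from n5)
  Y(R1) = 0.04525+0.000j S between n2,n7
  I2: injects 0.825 A into n0 (from n2)
  Y(R2) = 0.007299+0.000j S between n6,n3
  Y(R3) = 0.0001490+0.000j S between n0,n3
  Y(R4) = 0.0004695+0.000j S between n1,n5
  I3: injects 1.79 A into n4 (from n2)
  Y(C2) = 0.000+0.0002169j S between n4,n6
  Y(R5) = 0.1575+0.000j S between n3,n1
  Y(R6) = 0.02786+0.000j S between n0,n1
  Y(R7) = 0.03436+0.000j S between n3,n0
  I4: injects 0.00612 A into n7 (from n0)
  Y(C3) = 0.000+0.0002267j S between n2,n7
  Y(R8) = 0.07463+0.000j S between n2,n5
  Y(R9) = 0.4808+0.000j S between n0,n6
  V1: constraint V(n6)−V(n5) = 23.1
Assemble and solve the 8×8 MNA system:
  V(n1)=26.73-0.1033j  V(n2)=-62.81+0.01181j  V(n3)=20.95-0.08119j  V(n4)=24.81-504.0j  V(n5)=-27.86+0.01181j  V(n6)=-4.756+0.01181j  V(n7)=-62.68+0.01114j
  i(V1)=3.033+5.404e-05j

4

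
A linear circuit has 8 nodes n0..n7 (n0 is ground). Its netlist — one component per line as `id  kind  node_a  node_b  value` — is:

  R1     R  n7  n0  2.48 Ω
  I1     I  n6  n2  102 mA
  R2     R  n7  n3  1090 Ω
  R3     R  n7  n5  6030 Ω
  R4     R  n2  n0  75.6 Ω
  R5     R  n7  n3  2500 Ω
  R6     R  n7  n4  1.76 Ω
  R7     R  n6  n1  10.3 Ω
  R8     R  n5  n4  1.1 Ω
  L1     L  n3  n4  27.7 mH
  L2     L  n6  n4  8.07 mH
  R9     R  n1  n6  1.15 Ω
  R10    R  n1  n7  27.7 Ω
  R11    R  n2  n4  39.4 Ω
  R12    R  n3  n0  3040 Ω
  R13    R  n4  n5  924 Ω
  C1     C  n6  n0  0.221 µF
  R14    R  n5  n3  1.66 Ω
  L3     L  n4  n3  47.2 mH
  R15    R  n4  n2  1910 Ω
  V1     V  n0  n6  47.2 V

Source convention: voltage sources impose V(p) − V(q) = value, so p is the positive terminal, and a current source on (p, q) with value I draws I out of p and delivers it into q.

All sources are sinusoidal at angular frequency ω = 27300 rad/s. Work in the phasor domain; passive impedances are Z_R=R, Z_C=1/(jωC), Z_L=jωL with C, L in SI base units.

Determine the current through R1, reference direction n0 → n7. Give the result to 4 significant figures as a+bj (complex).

Element admittances at ω=27300 rad/s:
  Y(R1) = 0.4032+0.000j S between n7,n0
  I1: injects 0.102 A into n2 (from n6)
  Y(R2) = 0.0009174+0.000j S between n7,n3
  Y(R3) = 0.0001658+0.000j S between n7,n5
  Y(R4) = 0.01323+0.000j S between n2,n0
  Y(R5) = 0.0004000+0.000j S between n7,n3
  Y(R6) = 0.5682+0.000j S between n7,n4
  Y(R7) = 0.09709+0.000j S between n6,n1
  Y(R8) = 0.9091+0.000j S between n5,n4
  Y(L1) = 0.000-0.001322j S between n3,n4
  Y(L2) = 0.000-0.004539j S between n6,n4
  Y(R9) = 0.8696+0.000j S between n1,n6
  Y(R10) = 0.03610+0.000j S between n1,n7
  Y(R11) = 0.02538+0.000j S between n2,n4
  Y(R12) = 0.0003289+0.000j S between n3,n0
  Y(R13) = 0.001082+0.000j S between n4,n5
  Y(C1) = 0.000+0.006033j S between n6,n0
  Y(R14) = 0.6024+0.000j S between n5,n3
  Y(L3) = 0.000-0.0007761j S between n4,n3
  Y(R15) = 0.0005236+0.000j S between n4,n2
  V1: constraint V(n0)−V(n6) = 47.2
Assemble and solve the 8×8 MNA system:
  V(n1)=-45.63+0.01577j  V(n2)=0.3770+0.5130j  V(n3)=-3.366+0.7731j  V(n4)=-3.368+0.7750j  V(n5)=-3.367+0.7742j  V(n6)=-47.20+0.000j  V(n7)=-3.534+0.4381j
  i(V1)=-1.421-0.1011j

1.425-0.1767j A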